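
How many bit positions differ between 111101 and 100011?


XOR: 011110
Count of 1s: 4

4


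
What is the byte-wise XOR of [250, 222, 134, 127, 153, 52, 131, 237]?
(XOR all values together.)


XOR chain: 250 ^ 222 ^ 134 ^ 127 ^ 153 ^ 52 ^ 131 ^ 237 = 30

30


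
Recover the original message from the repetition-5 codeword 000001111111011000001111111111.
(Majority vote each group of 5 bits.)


Groups: 00000, 11111, 11011, 00000, 11111, 11111
Majority votes: 011011

011011


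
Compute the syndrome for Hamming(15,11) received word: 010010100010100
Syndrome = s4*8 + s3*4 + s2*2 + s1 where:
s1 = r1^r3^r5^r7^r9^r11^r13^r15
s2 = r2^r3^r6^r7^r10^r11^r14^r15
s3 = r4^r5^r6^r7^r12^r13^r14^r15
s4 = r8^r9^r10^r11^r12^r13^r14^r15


s1=0, s2=1, s3=1, s4=0

Syndrome = 6 (error at position 6)


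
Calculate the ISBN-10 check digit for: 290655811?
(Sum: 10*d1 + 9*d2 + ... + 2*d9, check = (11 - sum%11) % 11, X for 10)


Weighted sum: 235
235 mod 11 = 4

Check digit: 7


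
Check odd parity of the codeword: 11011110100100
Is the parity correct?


Number of 1s: 8

No, parity error (8 ones)


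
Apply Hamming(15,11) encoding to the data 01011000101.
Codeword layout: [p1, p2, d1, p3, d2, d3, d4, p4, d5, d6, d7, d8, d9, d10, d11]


Parity bits: p1=1, p2=0, p3=0, p4=1

100010111000101


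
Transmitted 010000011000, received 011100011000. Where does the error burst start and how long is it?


XOR: 001100000000

Burst at position 2, length 2


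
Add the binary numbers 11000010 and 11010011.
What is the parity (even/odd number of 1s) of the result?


11000010 = 194
11010011 = 211
Sum = 405 = 110010101
1s count = 5

odd parity (5 ones in 110010101)


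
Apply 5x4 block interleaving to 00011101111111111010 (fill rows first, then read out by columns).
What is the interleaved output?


Matrix:
  0001
  1101
  1111
  1111
  1010
Read columns: 01111011100011111110

01111011100011111110


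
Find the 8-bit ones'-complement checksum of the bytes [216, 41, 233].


Sum = 490 mod 256 = 234
Complement = 21

21


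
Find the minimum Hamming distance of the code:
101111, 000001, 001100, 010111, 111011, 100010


Comparing all pairs, minimum distance: 2
Can detect 1 errors, correct 0 errors

2


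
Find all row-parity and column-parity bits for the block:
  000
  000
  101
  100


Row parities: 0001
Column parities: 001

Row P: 0001, Col P: 001, Corner: 1


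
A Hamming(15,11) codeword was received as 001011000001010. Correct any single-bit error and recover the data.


Syndrome = 2: error at position 2

Data: 11100001010 (corrected bit 2)


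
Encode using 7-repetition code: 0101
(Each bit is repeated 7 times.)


Each bit -> 7 copies

0000000111111100000001111111


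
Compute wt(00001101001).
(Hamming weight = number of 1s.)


Counting 1s in 00001101001

4


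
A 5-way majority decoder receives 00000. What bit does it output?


Ones: 0 out of 5
Threshold: 3

0 (0/5 voted 1)


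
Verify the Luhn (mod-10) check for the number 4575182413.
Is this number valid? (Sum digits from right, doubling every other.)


Luhn sum = 46
46 mod 10 = 6

Invalid (Luhn sum mod 10 = 6)


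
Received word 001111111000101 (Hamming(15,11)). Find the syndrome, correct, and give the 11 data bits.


Syndrome = 0: no error detected

Data: 11111000101 (no errors)


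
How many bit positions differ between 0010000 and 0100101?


XOR: 0110101
Count of 1s: 4

4


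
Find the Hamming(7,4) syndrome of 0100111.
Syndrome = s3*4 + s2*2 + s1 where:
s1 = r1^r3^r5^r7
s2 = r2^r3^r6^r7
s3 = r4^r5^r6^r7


s1=0, s2=1, s3=1

Syndrome = 6 (error at position 6)


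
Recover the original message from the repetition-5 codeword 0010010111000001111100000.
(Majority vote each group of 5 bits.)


Groups: 00100, 10111, 00000, 11111, 00000
Majority votes: 01010

01010


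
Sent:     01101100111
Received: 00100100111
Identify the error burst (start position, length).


XOR: 01001000000

Burst at position 1, length 4


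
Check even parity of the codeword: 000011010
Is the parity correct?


Number of 1s: 3

No, parity error (3 ones)


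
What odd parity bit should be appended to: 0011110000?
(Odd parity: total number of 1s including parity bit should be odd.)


Number of 1s in data: 4
Parity bit: 1

1


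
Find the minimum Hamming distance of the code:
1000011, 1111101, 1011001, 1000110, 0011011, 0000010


Comparing all pairs, minimum distance: 2
Can detect 1 errors, correct 0 errors

2


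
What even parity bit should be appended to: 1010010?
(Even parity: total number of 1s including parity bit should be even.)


Number of 1s in data: 3
Parity bit: 1

1


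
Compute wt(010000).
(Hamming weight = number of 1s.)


Counting 1s in 010000

1


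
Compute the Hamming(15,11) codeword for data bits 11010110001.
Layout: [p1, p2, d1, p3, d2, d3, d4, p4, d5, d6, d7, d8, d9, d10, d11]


Parity bits: p1=1, p2=1, p3=1, p4=1

111110110110001


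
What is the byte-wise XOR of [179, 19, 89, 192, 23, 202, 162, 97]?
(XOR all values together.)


XOR chain: 179 ^ 19 ^ 89 ^ 192 ^ 23 ^ 202 ^ 162 ^ 97 = 39

39


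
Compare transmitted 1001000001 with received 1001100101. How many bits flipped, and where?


XOR: 0000100100

2 error(s) at position(s): 4, 7


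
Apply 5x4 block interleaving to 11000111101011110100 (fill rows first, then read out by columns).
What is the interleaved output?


Matrix:
  1100
  0111
  1010
  1111
  0100
Read columns: 10110110110111001010

10110110110111001010


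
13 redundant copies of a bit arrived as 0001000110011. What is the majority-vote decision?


Ones: 5 out of 13
Threshold: 7

0 (5/13 voted 1)


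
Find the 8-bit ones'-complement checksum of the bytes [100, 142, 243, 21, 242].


Sum = 748 mod 256 = 236
Complement = 19

19


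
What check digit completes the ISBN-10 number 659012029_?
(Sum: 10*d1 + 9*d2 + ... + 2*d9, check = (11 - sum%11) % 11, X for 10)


Weighted sum: 217
217 mod 11 = 8

Check digit: 3


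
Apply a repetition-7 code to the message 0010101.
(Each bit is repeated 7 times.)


Each bit -> 7 copies

0000000000000011111110000000111111100000001111111


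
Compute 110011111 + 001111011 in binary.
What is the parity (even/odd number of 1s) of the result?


110011111 = 415
001111011 = 123
Sum = 538 = 1000011010
1s count = 4

even parity (4 ones in 1000011010)


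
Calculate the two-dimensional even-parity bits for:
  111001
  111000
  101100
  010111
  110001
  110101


Row parities: 011010
Column parities: 111110

Row P: 011010, Col P: 111110, Corner: 1


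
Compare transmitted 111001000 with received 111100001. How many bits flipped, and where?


XOR: 000101001

3 error(s) at position(s): 3, 5, 8


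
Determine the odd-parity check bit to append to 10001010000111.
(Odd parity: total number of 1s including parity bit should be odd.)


Number of 1s in data: 6
Parity bit: 1

1


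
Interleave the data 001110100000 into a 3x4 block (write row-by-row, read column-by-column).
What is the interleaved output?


Matrix:
  0011
  1010
  0000
Read columns: 010000110100

010000110100


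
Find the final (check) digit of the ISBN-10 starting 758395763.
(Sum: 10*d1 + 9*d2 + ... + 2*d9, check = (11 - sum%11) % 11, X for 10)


Weighted sum: 331
331 mod 11 = 1

Check digit: X


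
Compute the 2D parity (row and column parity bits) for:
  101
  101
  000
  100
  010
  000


Row parities: 000110
Column parities: 110

Row P: 000110, Col P: 110, Corner: 0


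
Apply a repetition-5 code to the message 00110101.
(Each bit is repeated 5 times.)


Each bit -> 5 copies

0000000000111111111100000111110000011111


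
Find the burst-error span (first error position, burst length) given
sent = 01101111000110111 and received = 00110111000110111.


XOR: 01011000000000000

Burst at position 1, length 4


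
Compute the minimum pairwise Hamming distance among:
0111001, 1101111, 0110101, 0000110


Comparing all pairs, minimum distance: 2
Can detect 1 errors, correct 0 errors

2


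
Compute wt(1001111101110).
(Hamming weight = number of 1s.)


Counting 1s in 1001111101110

9


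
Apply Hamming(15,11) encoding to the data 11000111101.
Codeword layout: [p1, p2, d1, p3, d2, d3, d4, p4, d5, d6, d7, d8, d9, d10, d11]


Parity bits: p1=1, p2=0, p3=0, p4=1

101010010111101


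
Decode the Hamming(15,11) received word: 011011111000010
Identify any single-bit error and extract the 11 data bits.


Syndrome = 10: error at position 10

Data: 11111100010 (corrected bit 10)


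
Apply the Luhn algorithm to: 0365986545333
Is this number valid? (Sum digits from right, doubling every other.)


Luhn sum = 53
53 mod 10 = 3

Invalid (Luhn sum mod 10 = 3)


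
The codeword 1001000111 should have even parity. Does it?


Number of 1s: 5

No, parity error (5 ones)


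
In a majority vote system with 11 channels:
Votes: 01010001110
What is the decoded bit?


Ones: 5 out of 11
Threshold: 6

0 (5/11 voted 1)


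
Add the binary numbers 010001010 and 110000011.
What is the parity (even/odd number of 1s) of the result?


010001010 = 138
110000011 = 387
Sum = 525 = 1000001101
1s count = 4

even parity (4 ones in 1000001101)


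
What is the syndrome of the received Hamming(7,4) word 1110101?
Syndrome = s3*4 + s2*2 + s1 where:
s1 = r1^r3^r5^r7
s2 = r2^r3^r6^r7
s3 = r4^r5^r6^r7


s1=0, s2=1, s3=0

Syndrome = 2 (error at position 2)


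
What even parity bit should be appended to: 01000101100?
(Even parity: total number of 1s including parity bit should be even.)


Number of 1s in data: 4
Parity bit: 0

0


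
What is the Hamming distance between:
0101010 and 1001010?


XOR: 1100000
Count of 1s: 2

2


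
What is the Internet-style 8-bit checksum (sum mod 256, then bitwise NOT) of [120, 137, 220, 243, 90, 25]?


Sum = 835 mod 256 = 67
Complement = 188

188


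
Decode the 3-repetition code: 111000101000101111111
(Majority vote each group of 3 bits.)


Groups: 111, 000, 101, 000, 101, 111, 111
Majority votes: 1010111

1010111


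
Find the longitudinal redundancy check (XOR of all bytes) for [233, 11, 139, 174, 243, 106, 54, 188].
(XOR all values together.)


XOR chain: 233 ^ 11 ^ 139 ^ 174 ^ 243 ^ 106 ^ 54 ^ 188 = 212

212


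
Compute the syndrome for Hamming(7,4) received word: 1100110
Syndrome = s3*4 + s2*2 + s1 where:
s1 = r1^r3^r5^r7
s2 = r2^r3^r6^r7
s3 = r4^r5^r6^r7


s1=0, s2=0, s3=0

Syndrome = 0 (no error)


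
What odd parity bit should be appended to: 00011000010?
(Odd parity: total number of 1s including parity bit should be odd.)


Number of 1s in data: 3
Parity bit: 0

0


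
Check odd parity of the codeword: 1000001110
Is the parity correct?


Number of 1s: 4

No, parity error (4 ones)


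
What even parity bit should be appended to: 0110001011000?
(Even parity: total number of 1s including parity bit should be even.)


Number of 1s in data: 5
Parity bit: 1

1


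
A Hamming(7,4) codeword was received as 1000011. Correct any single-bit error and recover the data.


Syndrome = 0: no error detected

Data: 0011 (no errors)


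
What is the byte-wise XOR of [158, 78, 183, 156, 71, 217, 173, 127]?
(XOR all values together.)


XOR chain: 158 ^ 78 ^ 183 ^ 156 ^ 71 ^ 217 ^ 173 ^ 127 = 183

183


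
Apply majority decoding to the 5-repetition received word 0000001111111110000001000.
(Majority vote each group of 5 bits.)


Groups: 00000, 01111, 11111, 00000, 01000
Majority votes: 01100

01100


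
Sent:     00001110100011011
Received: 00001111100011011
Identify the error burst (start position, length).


XOR: 00000001000000000

Burst at position 7, length 1


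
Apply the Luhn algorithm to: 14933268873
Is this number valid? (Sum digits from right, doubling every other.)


Luhn sum = 60
60 mod 10 = 0

Valid (Luhn sum mod 10 = 0)


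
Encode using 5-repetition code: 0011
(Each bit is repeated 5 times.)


Each bit -> 5 copies

00000000001111111111


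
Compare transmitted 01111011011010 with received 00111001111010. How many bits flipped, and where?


XOR: 01000010100000

3 error(s) at position(s): 1, 6, 8


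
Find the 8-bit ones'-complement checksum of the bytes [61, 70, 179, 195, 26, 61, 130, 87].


Sum = 809 mod 256 = 41
Complement = 214

214


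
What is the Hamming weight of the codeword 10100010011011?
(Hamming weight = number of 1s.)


Counting 1s in 10100010011011

7


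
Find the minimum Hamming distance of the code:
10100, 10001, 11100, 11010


Comparing all pairs, minimum distance: 1
Can detect 0 errors, correct 0 errors

1


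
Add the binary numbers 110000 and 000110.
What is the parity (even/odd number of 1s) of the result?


110000 = 48
000110 = 6
Sum = 54 = 110110
1s count = 4

even parity (4 ones in 110110)


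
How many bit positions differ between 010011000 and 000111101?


XOR: 010100101
Count of 1s: 4

4


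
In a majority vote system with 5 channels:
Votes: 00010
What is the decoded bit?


Ones: 1 out of 5
Threshold: 3

0 (1/5 voted 1)


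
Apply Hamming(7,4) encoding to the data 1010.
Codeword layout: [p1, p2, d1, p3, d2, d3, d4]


Parity bits: p1=1, p2=0, p3=1

1011010


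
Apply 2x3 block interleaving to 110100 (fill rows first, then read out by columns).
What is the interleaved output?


Matrix:
  110
  100
Read columns: 111000

111000


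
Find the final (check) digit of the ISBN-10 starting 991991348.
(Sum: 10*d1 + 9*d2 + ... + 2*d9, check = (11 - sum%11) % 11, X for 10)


Weighted sum: 341
341 mod 11 = 0

Check digit: 0


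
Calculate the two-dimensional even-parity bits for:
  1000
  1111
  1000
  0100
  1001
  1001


Row parities: 101100
Column parities: 1011

Row P: 101100, Col P: 1011, Corner: 1


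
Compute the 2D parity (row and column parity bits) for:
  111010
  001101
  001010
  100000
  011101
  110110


Row parities: 010100
Column parities: 110110

Row P: 010100, Col P: 110110, Corner: 0


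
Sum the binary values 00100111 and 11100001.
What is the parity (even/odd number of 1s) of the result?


00100111 = 39
11100001 = 225
Sum = 264 = 100001000
1s count = 2

even parity (2 ones in 100001000)


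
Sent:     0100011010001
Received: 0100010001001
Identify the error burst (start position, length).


XOR: 0000001011000

Burst at position 6, length 4


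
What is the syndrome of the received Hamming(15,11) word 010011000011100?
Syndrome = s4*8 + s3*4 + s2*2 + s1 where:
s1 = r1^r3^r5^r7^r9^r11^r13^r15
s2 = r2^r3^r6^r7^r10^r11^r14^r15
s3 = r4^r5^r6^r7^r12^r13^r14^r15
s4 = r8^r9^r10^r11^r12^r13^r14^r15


s1=1, s2=1, s3=0, s4=1

Syndrome = 11 (error at position 11)


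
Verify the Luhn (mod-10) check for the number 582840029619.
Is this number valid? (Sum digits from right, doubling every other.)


Luhn sum = 57
57 mod 10 = 7

Invalid (Luhn sum mod 10 = 7)


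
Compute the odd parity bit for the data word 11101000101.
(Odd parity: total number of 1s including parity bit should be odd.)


Number of 1s in data: 6
Parity bit: 1

1


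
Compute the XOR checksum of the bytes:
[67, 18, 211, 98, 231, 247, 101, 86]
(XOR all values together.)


XOR chain: 67 ^ 18 ^ 211 ^ 98 ^ 231 ^ 247 ^ 101 ^ 86 = 195

195


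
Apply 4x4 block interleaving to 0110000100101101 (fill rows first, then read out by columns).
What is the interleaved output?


Matrix:
  0110
  0001
  0010
  1101
Read columns: 0001100110100101

0001100110100101


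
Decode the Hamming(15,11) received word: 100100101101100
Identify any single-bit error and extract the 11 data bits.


Syndrome = 0: no error detected

Data: 00011101100 (no errors)


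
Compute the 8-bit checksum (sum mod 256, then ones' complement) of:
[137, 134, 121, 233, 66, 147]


Sum = 838 mod 256 = 70
Complement = 185

185


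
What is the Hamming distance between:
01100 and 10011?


XOR: 11111
Count of 1s: 5

5


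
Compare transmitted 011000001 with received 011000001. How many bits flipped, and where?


XOR: 000000000

0 errors (received matches sent)


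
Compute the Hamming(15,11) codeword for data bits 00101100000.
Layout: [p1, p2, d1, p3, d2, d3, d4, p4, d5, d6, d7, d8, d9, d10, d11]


Parity bits: p1=1, p2=0, p3=1, p4=0

100101001100000


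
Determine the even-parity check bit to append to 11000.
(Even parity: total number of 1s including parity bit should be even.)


Number of 1s in data: 2
Parity bit: 0

0


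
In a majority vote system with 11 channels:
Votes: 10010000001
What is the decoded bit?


Ones: 3 out of 11
Threshold: 6

0 (3/11 voted 1)


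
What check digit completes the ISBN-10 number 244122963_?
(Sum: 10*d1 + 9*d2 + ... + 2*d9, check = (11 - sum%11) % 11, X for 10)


Weighted sum: 177
177 mod 11 = 1

Check digit: X


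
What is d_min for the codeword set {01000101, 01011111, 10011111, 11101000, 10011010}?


Comparing all pairs, minimum distance: 2
Can detect 1 errors, correct 0 errors

2


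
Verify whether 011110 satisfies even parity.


Number of 1s: 4

Yes, parity is correct (4 ones)


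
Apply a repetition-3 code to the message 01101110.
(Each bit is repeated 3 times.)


Each bit -> 3 copies

000111111000111111111000


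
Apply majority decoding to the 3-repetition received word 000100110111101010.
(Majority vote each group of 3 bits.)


Groups: 000, 100, 110, 111, 101, 010
Majority votes: 001110

001110


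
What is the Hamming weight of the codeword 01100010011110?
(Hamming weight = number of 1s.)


Counting 1s in 01100010011110

7


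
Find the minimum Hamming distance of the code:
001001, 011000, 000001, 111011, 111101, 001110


Comparing all pairs, minimum distance: 1
Can detect 0 errors, correct 0 errors

1


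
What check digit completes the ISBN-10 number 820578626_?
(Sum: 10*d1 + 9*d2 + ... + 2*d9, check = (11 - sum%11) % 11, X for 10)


Weighted sum: 257
257 mod 11 = 4

Check digit: 7


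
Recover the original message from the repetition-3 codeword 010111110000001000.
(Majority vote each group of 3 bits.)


Groups: 010, 111, 110, 000, 001, 000
Majority votes: 011000

011000


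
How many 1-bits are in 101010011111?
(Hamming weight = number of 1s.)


Counting 1s in 101010011111

8


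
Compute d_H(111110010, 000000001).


XOR: 111110011
Count of 1s: 7

7


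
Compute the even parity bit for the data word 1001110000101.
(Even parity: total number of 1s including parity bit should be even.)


Number of 1s in data: 6
Parity bit: 0

0


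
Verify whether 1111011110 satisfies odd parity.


Number of 1s: 8

No, parity error (8 ones)


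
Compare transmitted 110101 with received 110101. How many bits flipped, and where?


XOR: 000000

0 errors (received matches sent)


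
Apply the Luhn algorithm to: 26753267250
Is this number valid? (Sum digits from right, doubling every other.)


Luhn sum = 34
34 mod 10 = 4

Invalid (Luhn sum mod 10 = 4)


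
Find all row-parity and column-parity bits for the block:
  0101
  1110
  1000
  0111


Row parities: 0111
Column parities: 0100

Row P: 0111, Col P: 0100, Corner: 1


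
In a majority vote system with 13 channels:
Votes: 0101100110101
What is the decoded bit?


Ones: 7 out of 13
Threshold: 7

1 (7/13 voted 1)


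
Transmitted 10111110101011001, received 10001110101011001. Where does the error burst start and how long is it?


XOR: 00110000000000000

Burst at position 2, length 2


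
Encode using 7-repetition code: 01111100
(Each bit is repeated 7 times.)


Each bit -> 7 copies

00000001111111111111111111111111111111111100000000000000


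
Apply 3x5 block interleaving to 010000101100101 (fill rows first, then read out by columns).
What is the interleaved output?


Matrix:
  01000
  01011
  00101
Read columns: 000110001010011

000110001010011


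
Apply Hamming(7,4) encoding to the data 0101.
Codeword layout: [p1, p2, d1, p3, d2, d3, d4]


Parity bits: p1=0, p2=1, p3=0

0100101


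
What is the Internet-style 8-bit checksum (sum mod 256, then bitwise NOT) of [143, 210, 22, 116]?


Sum = 491 mod 256 = 235
Complement = 20

20


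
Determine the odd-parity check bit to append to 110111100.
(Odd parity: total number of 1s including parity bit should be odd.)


Number of 1s in data: 6
Parity bit: 1

1


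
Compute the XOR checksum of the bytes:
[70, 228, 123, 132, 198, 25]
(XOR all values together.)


XOR chain: 70 ^ 228 ^ 123 ^ 132 ^ 198 ^ 25 = 130

130


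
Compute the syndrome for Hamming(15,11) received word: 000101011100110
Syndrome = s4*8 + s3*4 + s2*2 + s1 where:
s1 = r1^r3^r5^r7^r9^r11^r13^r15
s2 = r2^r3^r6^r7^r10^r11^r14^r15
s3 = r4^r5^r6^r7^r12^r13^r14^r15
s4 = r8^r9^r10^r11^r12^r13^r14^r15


s1=0, s2=1, s3=0, s4=1

Syndrome = 10 (error at position 10)


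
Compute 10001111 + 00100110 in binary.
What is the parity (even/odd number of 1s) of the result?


10001111 = 143
00100110 = 38
Sum = 181 = 10110101
1s count = 5

odd parity (5 ones in 10110101)


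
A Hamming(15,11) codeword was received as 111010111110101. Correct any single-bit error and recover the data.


Syndrome = 0: no error detected

Data: 11011110101 (no errors)


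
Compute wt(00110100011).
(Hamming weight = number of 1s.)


Counting 1s in 00110100011

5


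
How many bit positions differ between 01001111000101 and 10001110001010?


XOR: 11000001001111
Count of 1s: 7

7


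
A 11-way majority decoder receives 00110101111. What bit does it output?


Ones: 7 out of 11
Threshold: 6

1 (7/11 voted 1)


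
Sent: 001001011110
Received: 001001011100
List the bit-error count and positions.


XOR: 000000000010

1 error(s) at position(s): 10


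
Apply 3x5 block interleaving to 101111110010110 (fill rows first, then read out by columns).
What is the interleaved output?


Matrix:
  10111
  11100
  10110
Read columns: 111010111101100

111010111101100


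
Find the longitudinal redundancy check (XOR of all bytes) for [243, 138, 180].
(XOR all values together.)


XOR chain: 243 ^ 138 ^ 180 = 205

205


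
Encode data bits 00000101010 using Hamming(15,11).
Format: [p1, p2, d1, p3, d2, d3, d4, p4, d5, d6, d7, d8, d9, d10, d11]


Parity bits: p1=0, p2=0, p3=0, p4=1

000000010101010


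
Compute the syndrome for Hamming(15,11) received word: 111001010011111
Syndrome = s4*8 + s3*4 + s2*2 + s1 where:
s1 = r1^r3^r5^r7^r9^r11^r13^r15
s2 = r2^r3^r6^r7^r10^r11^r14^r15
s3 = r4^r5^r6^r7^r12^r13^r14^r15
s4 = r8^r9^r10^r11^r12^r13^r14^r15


s1=1, s2=0, s3=1, s4=0

Syndrome = 5 (error at position 5)


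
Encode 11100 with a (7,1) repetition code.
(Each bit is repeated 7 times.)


Each bit -> 7 copies

11111111111111111111100000000000000


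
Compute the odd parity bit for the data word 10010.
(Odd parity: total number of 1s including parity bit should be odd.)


Number of 1s in data: 2
Parity bit: 1

1


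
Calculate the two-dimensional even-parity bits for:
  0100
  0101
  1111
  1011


Row parities: 1001
Column parities: 0101

Row P: 1001, Col P: 0101, Corner: 0


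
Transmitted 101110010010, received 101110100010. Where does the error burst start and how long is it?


XOR: 000000110000

Burst at position 6, length 2


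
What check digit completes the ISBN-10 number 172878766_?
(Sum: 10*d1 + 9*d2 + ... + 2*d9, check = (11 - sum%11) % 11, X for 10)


Weighted sum: 285
285 mod 11 = 10

Check digit: 1


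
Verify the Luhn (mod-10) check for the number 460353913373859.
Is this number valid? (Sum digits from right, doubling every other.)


Luhn sum = 75
75 mod 10 = 5

Invalid (Luhn sum mod 10 = 5)


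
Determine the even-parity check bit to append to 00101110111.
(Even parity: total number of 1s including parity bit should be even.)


Number of 1s in data: 7
Parity bit: 1

1


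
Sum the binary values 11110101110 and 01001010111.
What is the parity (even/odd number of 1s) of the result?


11110101110 = 1966
01001010111 = 599
Sum = 2565 = 101000000101
1s count = 4

even parity (4 ones in 101000000101)


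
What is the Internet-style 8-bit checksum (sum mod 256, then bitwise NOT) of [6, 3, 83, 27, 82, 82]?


Sum = 283 mod 256 = 27
Complement = 228

228


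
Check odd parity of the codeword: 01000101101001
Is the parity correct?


Number of 1s: 6

No, parity error (6 ones)


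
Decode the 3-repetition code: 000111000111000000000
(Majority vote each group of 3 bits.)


Groups: 000, 111, 000, 111, 000, 000, 000
Majority votes: 0101000

0101000


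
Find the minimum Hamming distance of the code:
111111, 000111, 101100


Comparing all pairs, minimum distance: 3
Can detect 2 errors, correct 1 errors

3


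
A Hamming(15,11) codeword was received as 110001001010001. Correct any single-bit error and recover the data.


Syndrome = 8: error at position 8

Data: 00101010001 (corrected bit 8)


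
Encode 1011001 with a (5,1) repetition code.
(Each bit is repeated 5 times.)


Each bit -> 5 copies

11111000001111111111000000000011111


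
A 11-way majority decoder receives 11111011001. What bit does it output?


Ones: 8 out of 11
Threshold: 6

1 (8/11 voted 1)


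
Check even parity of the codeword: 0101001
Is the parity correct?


Number of 1s: 3

No, parity error (3 ones)


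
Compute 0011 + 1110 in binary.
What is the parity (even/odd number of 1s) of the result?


0011 = 3
1110 = 14
Sum = 17 = 10001
1s count = 2

even parity (2 ones in 10001)


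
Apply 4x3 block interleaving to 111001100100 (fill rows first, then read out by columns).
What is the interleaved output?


Matrix:
  111
  001
  100
  100
Read columns: 101110001100

101110001100


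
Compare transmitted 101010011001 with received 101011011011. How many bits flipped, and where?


XOR: 000001000010

2 error(s) at position(s): 5, 10


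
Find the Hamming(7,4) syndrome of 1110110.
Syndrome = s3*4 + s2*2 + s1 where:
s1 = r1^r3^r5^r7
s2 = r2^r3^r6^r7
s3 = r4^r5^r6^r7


s1=1, s2=1, s3=0

Syndrome = 3 (error at position 3)


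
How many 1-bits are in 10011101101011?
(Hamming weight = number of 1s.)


Counting 1s in 10011101101011

9


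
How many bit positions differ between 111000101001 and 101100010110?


XOR: 010100111111
Count of 1s: 8

8


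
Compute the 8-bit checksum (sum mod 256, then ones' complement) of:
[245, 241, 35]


Sum = 521 mod 256 = 9
Complement = 246

246


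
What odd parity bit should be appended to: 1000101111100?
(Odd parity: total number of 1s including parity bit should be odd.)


Number of 1s in data: 7
Parity bit: 0

0


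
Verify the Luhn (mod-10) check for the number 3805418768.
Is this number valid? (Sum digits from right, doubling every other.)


Luhn sum = 53
53 mod 10 = 3

Invalid (Luhn sum mod 10 = 3)


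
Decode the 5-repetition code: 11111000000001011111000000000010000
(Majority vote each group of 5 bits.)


Groups: 11111, 00000, 00010, 11111, 00000, 00000, 10000
Majority votes: 1001000

1001000


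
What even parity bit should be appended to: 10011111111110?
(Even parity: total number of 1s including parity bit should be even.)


Number of 1s in data: 11
Parity bit: 1

1


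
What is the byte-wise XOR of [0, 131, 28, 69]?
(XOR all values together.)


XOR chain: 0 ^ 131 ^ 28 ^ 69 = 218

218


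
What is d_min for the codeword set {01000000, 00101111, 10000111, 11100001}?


Comparing all pairs, minimum distance: 3
Can detect 2 errors, correct 1 errors

3


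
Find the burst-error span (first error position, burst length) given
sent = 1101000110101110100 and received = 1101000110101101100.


XOR: 0000000000000011000

Burst at position 14, length 2


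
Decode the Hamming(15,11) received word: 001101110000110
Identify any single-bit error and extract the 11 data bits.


Syndrome = 13: error at position 13

Data: 10110000010 (corrected bit 13)


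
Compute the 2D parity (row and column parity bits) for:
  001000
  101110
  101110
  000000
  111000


Row parities: 10001
Column parities: 110000

Row P: 10001, Col P: 110000, Corner: 0


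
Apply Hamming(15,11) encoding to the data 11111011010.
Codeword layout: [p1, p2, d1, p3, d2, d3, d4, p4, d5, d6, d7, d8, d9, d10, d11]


Parity bits: p1=1, p2=1, p3=1, p4=0

111111101011010


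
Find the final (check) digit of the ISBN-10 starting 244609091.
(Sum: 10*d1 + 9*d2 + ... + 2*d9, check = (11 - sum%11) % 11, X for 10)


Weighted sum: 204
204 mod 11 = 6

Check digit: 5


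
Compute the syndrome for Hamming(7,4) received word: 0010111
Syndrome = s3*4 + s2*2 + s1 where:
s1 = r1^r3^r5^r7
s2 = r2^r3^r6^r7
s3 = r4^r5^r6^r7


s1=1, s2=1, s3=1

Syndrome = 7 (error at position 7)


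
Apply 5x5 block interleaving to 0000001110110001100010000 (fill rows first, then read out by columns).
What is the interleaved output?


Matrix:
  00000
  01110
  11000
  11000
  10000
Read columns: 0011101110010000100000000

0011101110010000100000000


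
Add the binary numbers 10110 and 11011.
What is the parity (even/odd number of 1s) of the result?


10110 = 22
11011 = 27
Sum = 49 = 110001
1s count = 3

odd parity (3 ones in 110001)


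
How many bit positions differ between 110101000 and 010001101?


XOR: 100100101
Count of 1s: 4

4


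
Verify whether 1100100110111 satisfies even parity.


Number of 1s: 8

Yes, parity is correct (8 ones)


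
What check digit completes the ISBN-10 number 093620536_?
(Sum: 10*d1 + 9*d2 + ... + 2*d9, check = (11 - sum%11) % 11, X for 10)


Weighted sum: 200
200 mod 11 = 2

Check digit: 9


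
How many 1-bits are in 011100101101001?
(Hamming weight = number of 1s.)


Counting 1s in 011100101101001

8


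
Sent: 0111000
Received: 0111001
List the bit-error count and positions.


XOR: 0000001

1 error(s) at position(s): 6


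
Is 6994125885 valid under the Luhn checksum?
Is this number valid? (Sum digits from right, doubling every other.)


Luhn sum = 50
50 mod 10 = 0

Valid (Luhn sum mod 10 = 0)


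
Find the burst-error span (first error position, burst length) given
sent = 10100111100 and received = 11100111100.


XOR: 01000000000

Burst at position 1, length 1


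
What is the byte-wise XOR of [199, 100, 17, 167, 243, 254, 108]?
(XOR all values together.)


XOR chain: 199 ^ 100 ^ 17 ^ 167 ^ 243 ^ 254 ^ 108 = 116

116


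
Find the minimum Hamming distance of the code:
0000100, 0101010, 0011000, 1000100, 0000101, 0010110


Comparing all pairs, minimum distance: 1
Can detect 0 errors, correct 0 errors

1


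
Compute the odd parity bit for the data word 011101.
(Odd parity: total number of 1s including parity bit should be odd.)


Number of 1s in data: 4
Parity bit: 1

1


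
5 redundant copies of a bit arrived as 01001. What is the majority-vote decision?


Ones: 2 out of 5
Threshold: 3

0 (2/5 voted 1)


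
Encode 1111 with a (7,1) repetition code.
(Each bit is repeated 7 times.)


Each bit -> 7 copies

1111111111111111111111111111


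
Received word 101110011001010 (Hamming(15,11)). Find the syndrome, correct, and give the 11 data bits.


Syndrome = 0: no error detected

Data: 11001001010 (no errors)


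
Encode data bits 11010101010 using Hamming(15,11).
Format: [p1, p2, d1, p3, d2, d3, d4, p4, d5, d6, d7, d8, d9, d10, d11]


Parity bits: p1=1, p2=0, p3=0, p4=1

101010110101010


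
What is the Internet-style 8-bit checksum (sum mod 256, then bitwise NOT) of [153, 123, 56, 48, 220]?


Sum = 600 mod 256 = 88
Complement = 167

167


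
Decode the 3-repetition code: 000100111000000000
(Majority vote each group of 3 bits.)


Groups: 000, 100, 111, 000, 000, 000
Majority votes: 001000

001000


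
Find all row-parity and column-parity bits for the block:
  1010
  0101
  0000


Row parities: 000
Column parities: 1111

Row P: 000, Col P: 1111, Corner: 0


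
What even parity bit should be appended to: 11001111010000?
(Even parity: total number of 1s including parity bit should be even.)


Number of 1s in data: 7
Parity bit: 1

1


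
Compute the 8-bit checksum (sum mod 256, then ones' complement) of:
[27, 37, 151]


Sum = 215 mod 256 = 215
Complement = 40

40


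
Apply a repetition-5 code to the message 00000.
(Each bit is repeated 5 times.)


Each bit -> 5 copies

0000000000000000000000000


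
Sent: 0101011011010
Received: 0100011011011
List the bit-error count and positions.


XOR: 0001000000001

2 error(s) at position(s): 3, 12


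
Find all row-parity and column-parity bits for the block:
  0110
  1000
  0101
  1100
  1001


Row parities: 01000
Column parities: 1110

Row P: 01000, Col P: 1110, Corner: 1


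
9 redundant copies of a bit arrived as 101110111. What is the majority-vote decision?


Ones: 7 out of 9
Threshold: 5

1 (7/9 voted 1)


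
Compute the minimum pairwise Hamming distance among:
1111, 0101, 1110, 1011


Comparing all pairs, minimum distance: 1
Can detect 0 errors, correct 0 errors

1


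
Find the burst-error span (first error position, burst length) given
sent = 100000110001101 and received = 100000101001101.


XOR: 000000011000000

Burst at position 7, length 2


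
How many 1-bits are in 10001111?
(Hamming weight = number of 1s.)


Counting 1s in 10001111

5


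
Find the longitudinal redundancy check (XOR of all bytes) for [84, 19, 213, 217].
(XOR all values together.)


XOR chain: 84 ^ 19 ^ 213 ^ 217 = 75

75


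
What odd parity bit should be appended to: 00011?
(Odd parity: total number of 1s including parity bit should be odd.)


Number of 1s in data: 2
Parity bit: 1

1


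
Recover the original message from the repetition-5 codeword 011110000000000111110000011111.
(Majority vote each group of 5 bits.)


Groups: 01111, 00000, 00000, 11111, 00000, 11111
Majority votes: 100101

100101


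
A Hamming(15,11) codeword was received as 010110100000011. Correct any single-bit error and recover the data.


Syndrome = 5: error at position 5

Data: 00010000011 (corrected bit 5)


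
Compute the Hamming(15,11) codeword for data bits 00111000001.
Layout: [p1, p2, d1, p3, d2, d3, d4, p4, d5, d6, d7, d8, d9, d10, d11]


Parity bits: p1=1, p2=1, p3=1, p4=0

110101101000001


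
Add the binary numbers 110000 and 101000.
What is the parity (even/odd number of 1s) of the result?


110000 = 48
101000 = 40
Sum = 88 = 1011000
1s count = 3

odd parity (3 ones in 1011000)


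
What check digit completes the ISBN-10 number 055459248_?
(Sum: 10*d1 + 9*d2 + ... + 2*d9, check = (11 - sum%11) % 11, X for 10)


Weighted sum: 224
224 mod 11 = 4

Check digit: 7


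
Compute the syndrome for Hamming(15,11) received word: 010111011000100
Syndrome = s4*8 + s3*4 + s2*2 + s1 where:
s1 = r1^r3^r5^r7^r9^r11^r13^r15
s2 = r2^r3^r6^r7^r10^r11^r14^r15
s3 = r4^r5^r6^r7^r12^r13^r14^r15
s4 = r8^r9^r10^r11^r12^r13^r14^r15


s1=1, s2=0, s3=0, s4=1

Syndrome = 9 (error at position 9)


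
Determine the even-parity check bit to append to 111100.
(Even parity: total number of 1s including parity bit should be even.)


Number of 1s in data: 4
Parity bit: 0

0


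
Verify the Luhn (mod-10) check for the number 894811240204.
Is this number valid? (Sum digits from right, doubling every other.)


Luhn sum = 49
49 mod 10 = 9

Invalid (Luhn sum mod 10 = 9)


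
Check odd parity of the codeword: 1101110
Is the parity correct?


Number of 1s: 5

Yes, parity is correct (5 ones)


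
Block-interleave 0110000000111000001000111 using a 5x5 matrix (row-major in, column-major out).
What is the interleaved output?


Matrix:
  01100
  00000
  11100
  00010
  00111
Read columns: 0010010100101010001100001

0010010100101010001100001


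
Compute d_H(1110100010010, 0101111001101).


XOR: 1011011011111
Count of 1s: 10

10


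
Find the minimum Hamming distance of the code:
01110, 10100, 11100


Comparing all pairs, minimum distance: 1
Can detect 0 errors, correct 0 errors

1


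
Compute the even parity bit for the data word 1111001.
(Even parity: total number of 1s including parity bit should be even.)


Number of 1s in data: 5
Parity bit: 1

1


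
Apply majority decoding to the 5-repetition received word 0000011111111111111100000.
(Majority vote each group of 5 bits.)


Groups: 00000, 11111, 11111, 11111, 00000
Majority votes: 01110

01110


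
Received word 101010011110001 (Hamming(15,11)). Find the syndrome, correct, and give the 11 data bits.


Syndrome = 8: error at position 8

Data: 11001110001 (corrected bit 8)


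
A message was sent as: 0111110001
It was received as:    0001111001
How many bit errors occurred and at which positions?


XOR: 0110001000

3 error(s) at position(s): 1, 2, 6


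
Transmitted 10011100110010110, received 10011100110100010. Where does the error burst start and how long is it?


XOR: 00000000000110100

Burst at position 11, length 4


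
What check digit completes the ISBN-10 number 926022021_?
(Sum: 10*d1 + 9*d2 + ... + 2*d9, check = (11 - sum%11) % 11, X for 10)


Weighted sum: 186
186 mod 11 = 10

Check digit: 1


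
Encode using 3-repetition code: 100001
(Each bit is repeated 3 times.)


Each bit -> 3 copies

111000000000000111


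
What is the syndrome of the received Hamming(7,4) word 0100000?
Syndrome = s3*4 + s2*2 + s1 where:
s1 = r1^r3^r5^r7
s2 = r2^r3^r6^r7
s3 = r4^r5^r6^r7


s1=0, s2=1, s3=0

Syndrome = 2 (error at position 2)


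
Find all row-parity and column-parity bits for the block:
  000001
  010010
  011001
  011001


Row parities: 1011
Column parities: 010011

Row P: 1011, Col P: 010011, Corner: 1


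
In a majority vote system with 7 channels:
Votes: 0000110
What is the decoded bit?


Ones: 2 out of 7
Threshold: 4

0 (2/7 voted 1)


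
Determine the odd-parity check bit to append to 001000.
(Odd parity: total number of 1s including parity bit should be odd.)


Number of 1s in data: 1
Parity bit: 0

0


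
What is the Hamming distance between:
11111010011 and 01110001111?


XOR: 10001011100
Count of 1s: 5

5


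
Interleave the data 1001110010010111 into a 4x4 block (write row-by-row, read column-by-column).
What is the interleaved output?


Matrix:
  1001
  1100
  1001
  0111
Read columns: 1110010100011011

1110010100011011


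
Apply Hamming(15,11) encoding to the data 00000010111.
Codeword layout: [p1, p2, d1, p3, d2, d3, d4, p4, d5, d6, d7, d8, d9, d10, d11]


Parity bits: p1=1, p2=1, p3=1, p4=0

110100000010111


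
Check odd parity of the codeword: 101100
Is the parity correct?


Number of 1s: 3

Yes, parity is correct (3 ones)


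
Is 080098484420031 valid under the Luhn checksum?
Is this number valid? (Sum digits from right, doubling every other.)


Luhn sum = 55
55 mod 10 = 5

Invalid (Luhn sum mod 10 = 5)


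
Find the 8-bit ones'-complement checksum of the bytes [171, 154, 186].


Sum = 511 mod 256 = 255
Complement = 0

0


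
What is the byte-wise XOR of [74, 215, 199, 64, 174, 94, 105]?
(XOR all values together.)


XOR chain: 74 ^ 215 ^ 199 ^ 64 ^ 174 ^ 94 ^ 105 = 131

131


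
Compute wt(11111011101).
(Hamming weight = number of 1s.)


Counting 1s in 11111011101

9


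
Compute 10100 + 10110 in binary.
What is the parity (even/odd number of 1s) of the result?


10100 = 20
10110 = 22
Sum = 42 = 101010
1s count = 3

odd parity (3 ones in 101010)
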